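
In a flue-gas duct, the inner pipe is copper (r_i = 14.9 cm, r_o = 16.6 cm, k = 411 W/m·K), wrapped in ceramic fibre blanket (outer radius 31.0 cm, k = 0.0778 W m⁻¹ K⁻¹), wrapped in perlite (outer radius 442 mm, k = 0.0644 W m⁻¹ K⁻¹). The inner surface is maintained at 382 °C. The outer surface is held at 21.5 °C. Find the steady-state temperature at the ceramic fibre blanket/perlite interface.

Series thermal resistances, inner to outer:
  R'_copper = ln(0.166/0.149)/(2πk) = 0.1080/(2π·411) = 4.184×10^-5 m·K/W
  R'_ceramic fibre blanket = ln(0.310/0.166)/(2πk) = 0.6246/(2π·0.0778) = 1.278 m·K/W
  R'_perlite = ln(0.442/0.310)/(2πk) = 0.3547/(2π·0.0644) = 0.8767 m·K/W
ΣR = 4.184×10^-5 + 1.278 + 0.8767 = 2.155 m·K/W
Q' = ΔT/ΣR = (382 °C − 21.5 °C)/2.155 = 167.3 W/m
From the inner boundary to the ceramic fibre blanket/perlite interface, ΣR_partial = 1.278 m·K/W.
T_interface = T_in − Q'·ΣR_partial = 382 °C − (167.3)(1.278) = 168 °C

T = 168 °C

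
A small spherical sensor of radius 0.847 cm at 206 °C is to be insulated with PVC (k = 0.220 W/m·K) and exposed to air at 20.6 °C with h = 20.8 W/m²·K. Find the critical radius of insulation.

For a sphere, r_cr = 2k_ins/h = 2·0.220/20.8 = 0.0212 m = 2.12 cm

r_cr = 2.12 cm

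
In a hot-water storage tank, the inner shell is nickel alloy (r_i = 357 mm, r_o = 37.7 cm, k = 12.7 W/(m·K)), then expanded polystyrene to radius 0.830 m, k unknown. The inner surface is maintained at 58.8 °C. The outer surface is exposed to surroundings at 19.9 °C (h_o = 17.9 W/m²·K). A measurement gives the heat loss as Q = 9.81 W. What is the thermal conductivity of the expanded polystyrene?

k = 0.0291 W/m·K

ΣR = ΔT/Q = |58.8 − 19.9|/9.81 = 3.965 K/W
Known resistances:
  R_nickel alloy = (1/0.357 − 1/0.377)/(4πk) = 0.1486/(4π·12.7) = 9.311×10^-4 K/W
  R_conv,out = 1/(4πr²h) = 1/(4π·0.830²·17.9) = 0.006453 K/W
R_expanded polystyrene = ΣR − ΣR_known = 3.965 − 0.007384 = 3.958 K/W
(1/r₁−1/r₂)/(4πk) = 3.958 ⇒ k = 1.448/(4π·3.958) = 0.0291 W/m·K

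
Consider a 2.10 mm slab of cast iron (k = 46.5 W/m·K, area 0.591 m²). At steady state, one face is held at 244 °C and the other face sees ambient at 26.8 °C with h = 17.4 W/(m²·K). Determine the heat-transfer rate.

Q = 2.23 kW

Series thermal resistances, inner to outer:
  R_cast iron = L/(kA) = 0.00210/(46.5·0.591) = 7.642×10^-5 K/W
  R_conv,out = 1/(hA) = 1/(17.4·0.591) = 0.09724 K/W
ΣR = 7.642×10^-5 + 0.09724 = 0.09732 K/W
Q = ΔT/ΣR = (244 °C − 26.8 °C)/0.09732 = 2230 W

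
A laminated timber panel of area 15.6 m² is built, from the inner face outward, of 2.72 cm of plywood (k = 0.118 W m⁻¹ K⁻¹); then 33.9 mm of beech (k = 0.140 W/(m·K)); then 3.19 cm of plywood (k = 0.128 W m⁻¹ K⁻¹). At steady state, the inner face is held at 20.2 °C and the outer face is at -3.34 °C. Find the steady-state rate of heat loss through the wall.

Resistance network (inner→outer):
  R_plywood = L/(kA) = 0.0272/(0.118·15.6) = 0.01478 K/W
  R_beech = L/(kA) = 0.0339/(0.140·15.6) = 0.01552 K/W
  R_plywood = L/(kA) = 0.0319/(0.128·15.6) = 0.01598 K/W
ΣR = 0.01478 + 0.01552 + 0.01598 = 0.04628 K/W
Q = ΔT/ΣR = (20.2 °C − -3.34 °C)/0.04628 = 509 W

Q = 509 W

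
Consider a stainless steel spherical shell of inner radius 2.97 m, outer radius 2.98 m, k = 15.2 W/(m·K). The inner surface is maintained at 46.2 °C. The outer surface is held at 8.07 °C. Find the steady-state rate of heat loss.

Q = 4πk·ΔT/(1/r₁ − 1/r₂) = 4π × 15.2 × 38.13 / (1/2.97 − 1/2.98) = 6.45×10^6 W

Q = 6.45×10^6 W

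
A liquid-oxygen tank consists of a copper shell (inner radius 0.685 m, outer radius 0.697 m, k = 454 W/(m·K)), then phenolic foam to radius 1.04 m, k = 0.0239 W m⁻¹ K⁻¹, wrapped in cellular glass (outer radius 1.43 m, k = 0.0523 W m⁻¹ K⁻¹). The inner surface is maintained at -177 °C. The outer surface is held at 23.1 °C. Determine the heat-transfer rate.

Q = 101 W

Series thermal resistances, inner to outer:
  R_copper = (1/0.685 − 1/0.697)/(4πk) = 0.02513/(4π·454) = 4.405×10^-6 K/W
  R_phenolic foam = (1/0.697 − 1/1.04)/(4πk) = 0.4732/(4π·0.0239) = 1.576 K/W
  R_cellular glass = (1/1.04 − 1/1.43)/(4πk) = 0.2622/(4π·0.0523) = 0.3990 K/W
ΣR = 4.405×10^-6 + 1.576 + 0.3990 = 1.975 K/W
Q = ΔT/ΣR = (-177 °C − 23.1 °C)/1.975 = -101 W
(Negative Q ⇒ heat flows inward; heat gain = 101 W.)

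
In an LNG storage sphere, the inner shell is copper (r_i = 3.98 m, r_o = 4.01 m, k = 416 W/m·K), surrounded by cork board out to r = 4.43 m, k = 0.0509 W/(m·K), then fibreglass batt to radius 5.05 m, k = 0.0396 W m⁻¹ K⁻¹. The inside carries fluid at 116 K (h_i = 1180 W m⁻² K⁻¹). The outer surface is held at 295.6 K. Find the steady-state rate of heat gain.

Series thermal resistances, inner to outer:
  R_conv,in = 1/(4πr²h) = 1/(4π·3.98²·1180) = 4.257×10^-6 K/W
  R_copper = (1/3.98 − 1/4.01)/(4πk) = 0.001880/(4π·416) = 3.596×10^-7 K/W
  R_cork board = (1/4.01 − 1/4.43)/(4πk) = 0.02364/(4π·0.0509) = 0.03696 K/W
  R_fibreglass batt = (1/4.43 − 1/5.05)/(4πk) = 0.02771/(4π·0.0396) = 0.05569 K/W
ΣR = 4.257×10^-6 + 3.596×10^-7 + 0.03696 + 0.05569 = 0.09265 K/W
Q = ΔT/ΣR = (116 K − 295.6 K)/0.09265 = -1940 W
(Negative Q ⇒ heat flows inward; heat gain = 1940 W.)

Q = 1940 W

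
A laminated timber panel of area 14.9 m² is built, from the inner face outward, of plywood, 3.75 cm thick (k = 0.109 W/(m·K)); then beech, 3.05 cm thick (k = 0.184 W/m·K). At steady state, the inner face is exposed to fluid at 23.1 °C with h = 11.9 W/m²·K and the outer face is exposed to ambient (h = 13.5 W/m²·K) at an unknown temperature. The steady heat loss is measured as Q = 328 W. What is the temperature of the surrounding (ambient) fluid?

Sum the resistances:
  R_conv,in = 1/(hA) = 1/(11.9·14.9) = 0.005640 K/W
  R_plywood = L/(kA) = 0.0375/(0.109·14.9) = 0.02309 K/W
  R_beech = L/(kA) = 0.0305/(0.184·14.9) = 0.01112 K/W
  R_conv,out = 1/(hA) = 1/(13.5·14.9) = 0.004971 K/W
ΣR = 0.04483 K/W
ΔT = Q·ΣR = 328 × 0.04483 = 14.70 K
Heat flows outward, so T_out = T_in − ΔT = 23.1 − 14.70 = 8.40 °C

T_out = 8.40 °C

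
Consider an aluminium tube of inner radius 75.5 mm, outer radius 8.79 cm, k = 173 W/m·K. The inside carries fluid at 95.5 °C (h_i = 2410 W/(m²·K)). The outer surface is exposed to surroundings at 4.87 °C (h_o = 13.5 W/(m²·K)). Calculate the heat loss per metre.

Q' = 671 W/m

Resistance network (inner→outer):
  R'_conv,in = 1/(2πr h) = 1/(2π·0.0755·2410) = 8.747×10^-4 m·K/W
  R'_aluminium = ln(0.0879/0.0755)/(2πk) = 0.1521/(2π·173) = 1.399×10^-4 m·K/W
  R'_conv,out = 1/(2πr h) = 1/(2π·0.0879·13.5) = 0.1341 m·K/W
ΣR = 8.747×10^-4 + 1.399×10^-4 + 0.1341 = 0.1351 m·K/W
Q' = ΔT/ΣR = (95.5 °C − 4.87 °C)/0.1351 = 671 W/m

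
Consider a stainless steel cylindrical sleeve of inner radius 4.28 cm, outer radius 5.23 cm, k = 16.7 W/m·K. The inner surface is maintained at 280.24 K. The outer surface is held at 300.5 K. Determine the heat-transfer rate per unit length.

Q' = 10.6 kW/m

Q' = 2πk·ΔT/ln(r₂/r₁) = 2π × 16.7 × 20.26 / ln(0.0523/0.0428) = 10600 W/m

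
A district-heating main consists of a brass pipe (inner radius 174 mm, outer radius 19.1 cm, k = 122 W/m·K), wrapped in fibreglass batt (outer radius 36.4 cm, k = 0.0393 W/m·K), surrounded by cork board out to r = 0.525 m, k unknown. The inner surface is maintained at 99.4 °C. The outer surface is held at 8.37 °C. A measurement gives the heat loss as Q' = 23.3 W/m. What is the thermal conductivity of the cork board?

k = 0.0450 W/m·K

ΣR = ΔT/Q' = |99.4 − 8.37|/23.3 = 3.907 m·K/W
Known resistances:
  R'_brass = ln(0.191/0.174)/(2πk) = 0.09322/(2π·122) = 1.216×10^-4 m·K/W
  R'_fibreglass batt = ln(0.364/0.191)/(2πk) = 0.6449/(2π·0.0393) = 2.612 m·K/W
R_cork board = ΣR − ΣR_known = 3.907 − 2.612 = 1.295 m·K/W
ln(r₂/r₁)/(2πk) = 1.295 ⇒ k = 0.3662/(2π·1.295) = 0.0450 W/m·K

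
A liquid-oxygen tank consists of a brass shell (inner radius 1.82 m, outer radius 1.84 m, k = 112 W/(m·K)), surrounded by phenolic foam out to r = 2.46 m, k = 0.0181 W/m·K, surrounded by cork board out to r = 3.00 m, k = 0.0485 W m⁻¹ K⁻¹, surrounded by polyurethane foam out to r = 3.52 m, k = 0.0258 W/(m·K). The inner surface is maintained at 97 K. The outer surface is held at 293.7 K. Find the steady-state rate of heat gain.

Resistance network (inner→outer):
  R_brass = (1/1.82 − 1/1.84)/(4πk) = 0.005972/(4π·112) = 4.243×10^-6 K/W
  R_phenolic foam = (1/1.84 − 1/2.46)/(4πk) = 0.1370/(4π·0.0181) = 0.6022 K/W
  R_cork board = (1/2.46 − 1/3.00)/(4πk) = 0.07317/(4π·0.0485) = 0.1201 K/W
  R_polyurethane foam = (1/3.00 − 1/3.52)/(4πk) = 0.04924/(4π·0.0258) = 0.1519 K/W
ΣR = 4.243×10^-6 + 0.6022 + 0.1201 + 0.1519 = 0.8742 K/W
Q = ΔT/ΣR = (97 K − 293.7 K)/0.8742 = -225 W
(Negative Q ⇒ heat flows inward; heat gain = 225 W.)

Q = 225 W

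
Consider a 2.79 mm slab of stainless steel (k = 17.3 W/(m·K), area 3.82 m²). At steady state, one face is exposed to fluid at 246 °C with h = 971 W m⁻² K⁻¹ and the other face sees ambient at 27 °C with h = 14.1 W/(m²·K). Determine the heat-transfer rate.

Resistance network (inner→outer):
  R_conv,in = 1/(hA) = 1/(971·3.82) = 2.696×10^-4 K/W
  R_stainless steel = L/(kA) = 0.00279/(17.3·3.82) = 4.222×10^-5 K/W
  R_conv,out = 1/(hA) = 1/(14.1·3.82) = 0.01857 K/W
ΣR = 2.696×10^-4 + 4.222×10^-5 + 0.01857 = 0.01888 K/W
Q = ΔT/ΣR = (246 °C − 27 °C)/0.01888 = 11600 W

Q = 11.6 kW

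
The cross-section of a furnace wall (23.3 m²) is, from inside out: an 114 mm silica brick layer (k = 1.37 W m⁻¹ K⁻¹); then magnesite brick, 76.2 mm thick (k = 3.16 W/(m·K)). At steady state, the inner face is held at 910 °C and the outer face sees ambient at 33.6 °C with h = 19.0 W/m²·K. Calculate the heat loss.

Treat each layer as a resistance in series:
  R_silica brick = L/(kA) = 0.114/(1.37·23.3) = 0.003571 K/W
  R_magnesite brick = L/(kA) = 0.0762/(3.16·23.3) = 0.001035 K/W
  R_conv,out = 1/(hA) = 1/(19.0·23.3) = 0.002259 K/W
ΣR = 0.003571 + 0.001035 + 0.002259 = 0.006865 K/W
Q = ΔT/ΣR = (910 °C − 33.6 °C)/0.006865 = 1.28×10^5 W

Q = 128 kW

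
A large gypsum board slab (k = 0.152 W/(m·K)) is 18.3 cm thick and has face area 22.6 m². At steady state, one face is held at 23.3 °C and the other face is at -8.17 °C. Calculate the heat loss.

Q = kA·ΔT/L = 0.152 × 22.6 × |23.3 °C − -8.17 °C| / 0.183 = 591 W

Q = 591 W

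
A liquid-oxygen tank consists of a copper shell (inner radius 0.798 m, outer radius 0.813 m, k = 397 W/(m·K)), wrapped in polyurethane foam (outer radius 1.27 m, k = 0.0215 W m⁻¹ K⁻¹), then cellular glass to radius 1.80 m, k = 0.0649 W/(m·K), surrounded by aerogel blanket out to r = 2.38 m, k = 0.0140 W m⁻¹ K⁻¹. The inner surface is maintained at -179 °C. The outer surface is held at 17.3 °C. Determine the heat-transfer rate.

Q = 72.9 W

Treat each layer as a resistance in series:
  R_copper = (1/0.798 − 1/0.813)/(4πk) = 0.02312/(4π·397) = 4.634×10^-6 K/W
  R_polyurethane foam = (1/0.813 − 1/1.27)/(4πk) = 0.4426/(4π·0.0215) = 1.638 K/W
  R_cellular glass = (1/1.27 − 1/1.80)/(4πk) = 0.2318/(4π·0.0649) = 0.2843 K/W
  R_aerogel blanket = (1/1.80 − 1/2.38)/(4πk) = 0.1354/(4π·0.0140) = 0.7696 K/W
ΣR = 4.634×10^-6 + 1.638 + 0.2843 + 0.7696 = 2.692 K/W
Q = ΔT/ΣR = (-179 °C − 17.3 °C)/2.692 = -72.9 W
(Negative Q ⇒ heat flows inward; heat gain = 72.9 W.)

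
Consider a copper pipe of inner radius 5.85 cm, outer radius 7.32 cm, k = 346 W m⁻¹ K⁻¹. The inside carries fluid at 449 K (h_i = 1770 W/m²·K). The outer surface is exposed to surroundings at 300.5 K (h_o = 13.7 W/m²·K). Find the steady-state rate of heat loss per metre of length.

Q' = 926 W/m

Resistance network (inner→outer):
  R'_conv,in = 1/(2πr h) = 1/(2π·0.0585·1770) = 0.001537 m·K/W
  R'_copper = ln(0.0732/0.0585)/(2πk) = 0.2242/(2π·346) = 1.031×10^-4 m·K/W
  R'_conv,out = 1/(2πr h) = 1/(2π·0.0732·13.7) = 0.1587 m·K/W
ΣR = 0.001537 + 1.031×10^-4 + 0.1587 = 0.1603 m·K/W
Q' = ΔT/ΣR = (449 K − 300.5 K)/0.1603 = 926 W/m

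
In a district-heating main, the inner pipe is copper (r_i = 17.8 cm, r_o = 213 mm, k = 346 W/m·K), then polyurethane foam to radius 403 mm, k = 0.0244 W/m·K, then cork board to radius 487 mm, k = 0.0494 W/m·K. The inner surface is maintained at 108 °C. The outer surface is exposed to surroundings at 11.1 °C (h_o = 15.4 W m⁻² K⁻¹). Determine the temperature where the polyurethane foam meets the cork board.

T = 23.9 °C

Resistance network (inner→outer):
  R'_copper = ln(0.213/0.178)/(2πk) = 0.1795/(2π·346) = 8.257×10^-5 m·K/W
  R'_polyurethane foam = ln(0.403/0.213)/(2πk) = 0.6376/(2π·0.0244) = 4.159 m·K/W
  R'_cork board = ln(0.487/0.403)/(2πk) = 0.1893/(2π·0.0494) = 0.6100 m·K/W
  R'_conv,out = 1/(2πr h) = 1/(2π·0.487·15.4) = 0.02122 m·K/W
ΣR = 8.257×10^-5 + 4.159 + 0.6100 + 0.02122 = 4.790 m·K/W
Q' = ΔT/ΣR = (108 °C − 11.1 °C)/4.790 = 20.23 W/m
From the inner boundary to the polyurethane foam/cork board interface, ΣR_partial = 4.159 m·K/W.
T_interface = T_in − Q'·ΣR_partial = 108 °C − (20.23)(4.159) = 23.9 °C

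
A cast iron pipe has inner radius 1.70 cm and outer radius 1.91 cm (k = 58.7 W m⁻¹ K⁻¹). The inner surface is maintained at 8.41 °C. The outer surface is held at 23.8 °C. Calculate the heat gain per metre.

Q' = 2πk·ΔT/ln(r₂/r₁) = 2π × 58.7 × 15.39 / ln(0.0191/0.0170) = 48700 W/m

Q' = 48700 W/m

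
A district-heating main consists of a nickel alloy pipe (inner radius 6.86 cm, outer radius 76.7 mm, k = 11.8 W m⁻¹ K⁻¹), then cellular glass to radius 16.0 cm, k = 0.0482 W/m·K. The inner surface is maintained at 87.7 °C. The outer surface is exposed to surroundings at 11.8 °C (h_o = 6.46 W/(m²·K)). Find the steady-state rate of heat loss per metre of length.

Series thermal resistances, inner to outer:
  R'_nickel alloy = ln(0.0767/0.0686)/(2πk) = 0.1116/(2π·11.8) = 0.001505 m·K/W
  R'_cellular glass = ln(0.160/0.0767)/(2πk) = 0.7353/(2π·0.0482) = 2.428 m·K/W
  R'_conv,out = 1/(2πr h) = 1/(2π·0.160·6.46) = 0.1540 m·K/W
ΣR = 0.001505 + 2.428 + 0.1540 = 2.584 m·K/W
Q' = ΔT/ΣR = (87.7 °C − 11.8 °C)/2.584 = 29.4 W/m

Q' = 29.4 W/m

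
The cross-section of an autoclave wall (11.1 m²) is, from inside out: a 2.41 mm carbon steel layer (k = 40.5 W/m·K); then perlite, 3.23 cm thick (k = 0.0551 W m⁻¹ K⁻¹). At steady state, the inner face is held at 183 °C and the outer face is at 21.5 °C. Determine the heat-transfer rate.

Series thermal resistances, inner to outer:
  R_carbon steel = L/(kA) = 0.00241/(40.5·11.1) = 5.361×10^-6 K/W
  R_perlite = L/(kA) = 0.0323/(0.0551·11.1) = 0.05281 K/W
ΣR = 5.361×10^-6 + 0.05281 = 0.05282 K/W
Q = ΔT/ΣR = (183 °C − 21.5 °C)/0.05282 = 3060 W

Q = 3.06 kW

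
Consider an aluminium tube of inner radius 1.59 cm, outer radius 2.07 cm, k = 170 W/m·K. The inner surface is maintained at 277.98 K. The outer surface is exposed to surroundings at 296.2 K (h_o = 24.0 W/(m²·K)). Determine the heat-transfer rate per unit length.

Series thermal resistances, inner to outer:
  R'_aluminium = ln(0.0207/0.0159)/(2πk) = 0.2638/(2π·170) = 2.470×10^-4 m·K/W
  R'_conv,out = 1/(2πr h) = 1/(2π·0.0207·24.0) = 0.3204 m·K/W
ΣR = 2.470×10^-4 + 0.3204 = 0.3206 m·K/W
Q' = ΔT/ΣR = (277.98 K − 296.2 K)/0.3206 = -56.8 W/m
(Negative Q' ⇒ heat flows inward; heat gain = 56.8 W/m.)

Q' = 56.8 W/m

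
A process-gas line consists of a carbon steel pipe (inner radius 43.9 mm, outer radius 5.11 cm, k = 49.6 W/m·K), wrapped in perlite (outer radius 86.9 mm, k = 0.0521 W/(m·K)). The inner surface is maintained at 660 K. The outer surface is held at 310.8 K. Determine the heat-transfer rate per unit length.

Q' = 215 W/m

Series thermal resistances, inner to outer:
  R'_carbon steel = ln(0.0511/0.0439)/(2πk) = 0.1519/(2π·49.6) = 4.873×10^-4 m·K/W
  R'_perlite = ln(0.0869/0.0511)/(2πk) = 0.5310/(2π·0.0521) = 1.622 m·K/W
ΣR = 4.873×10^-4 + 1.622 = 1.622 m·K/W
Q' = ΔT/ΣR = (660 K − 310.8 K)/1.622 = 215 W/m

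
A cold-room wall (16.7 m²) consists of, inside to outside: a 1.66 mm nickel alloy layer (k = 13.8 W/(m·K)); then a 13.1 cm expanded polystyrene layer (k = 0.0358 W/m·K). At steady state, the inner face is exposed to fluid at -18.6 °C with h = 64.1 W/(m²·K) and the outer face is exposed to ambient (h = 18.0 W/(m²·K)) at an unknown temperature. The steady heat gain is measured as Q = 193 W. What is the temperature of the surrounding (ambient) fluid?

T_out = 24.5 °C

Series resistances:
  R_conv,in = 1/(hA) = 1/(64.1·16.7) = 9.342×10^-4 K/W
  R_nickel alloy = L/(kA) = 0.00166/(13.8·16.7) = 7.203×10^-6 K/W
  R_expanded polystyrene = L/(kA) = 0.131/(0.0358·16.7) = 0.2191 K/W
  R_conv,out = 1/(hA) = 1/(18.0·16.7) = 0.003327 K/W
ΣR = 0.2234 K/W
ΔT = Q·ΣR = 193 × 0.2234 = 43.12 K
Heat flows inward, so T_out = T_in + ΔT = -18.6 + 43.12 = 24.5 °C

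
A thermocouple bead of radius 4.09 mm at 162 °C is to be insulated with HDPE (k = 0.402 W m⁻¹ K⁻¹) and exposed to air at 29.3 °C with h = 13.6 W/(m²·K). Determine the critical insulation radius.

For a sphere, r_cr = 2k_ins/h = 2·0.402/13.6 = 0.0591 m = 5.91 cm

r_cr = 5.91 cm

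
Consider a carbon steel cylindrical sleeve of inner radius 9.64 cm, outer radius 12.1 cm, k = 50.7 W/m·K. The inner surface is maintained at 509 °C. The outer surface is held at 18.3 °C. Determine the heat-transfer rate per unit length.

Q' = 688 kW/m

Q' = 2πk·ΔT/ln(r₂/r₁) = 2π × 50.7 × 490.7 / ln(0.121/0.0964) = 6.88×10^5 W/m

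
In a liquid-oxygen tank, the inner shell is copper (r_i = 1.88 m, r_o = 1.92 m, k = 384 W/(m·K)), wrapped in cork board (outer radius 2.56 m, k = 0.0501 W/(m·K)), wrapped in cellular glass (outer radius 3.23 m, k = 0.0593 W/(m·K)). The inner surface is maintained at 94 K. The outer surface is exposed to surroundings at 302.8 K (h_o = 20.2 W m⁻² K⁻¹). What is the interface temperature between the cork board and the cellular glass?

T = 230.7 K

Resistance network (inner→outer):
  R_copper = (1/1.88 − 1/1.92)/(4πk) = 0.01108/(4π·384) = 2.296×10^-6 K/W
  R_cork board = (1/1.92 − 1/2.56)/(4πk) = 0.1302/(4π·0.0501) = 0.2068 K/W
  R_cellular glass = (1/2.56 − 1/3.23)/(4πk) = 0.08103/(4π·0.0593) = 0.1087 K/W
  R_conv,out = 1/(4πr²h) = 1/(4π·3.23²·20.2) = 3.776×10^-4 K/W
ΣR = 2.296×10^-6 + 0.2068 + 0.1087 + 3.776×10^-4 = 0.3159 K/W
Q = ΔT/ΣR = (94 K − 302.8 K)/0.3159 = -661.0 W
From the inner boundary to the cork board/cellular glass interface, ΣR_partial = 0.2068 K/W.
T_interface = T_in − Q·ΣR_partial = 94 K − (-661.0)(0.2068) = 230.7 K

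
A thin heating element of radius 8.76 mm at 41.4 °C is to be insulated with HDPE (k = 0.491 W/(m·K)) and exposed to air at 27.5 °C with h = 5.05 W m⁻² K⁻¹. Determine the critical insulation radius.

For a cylinder, r_cr = k_ins/h = 0.491/5.05 = 0.0972 m = 9.72 cm

r_cr = 9.72 cm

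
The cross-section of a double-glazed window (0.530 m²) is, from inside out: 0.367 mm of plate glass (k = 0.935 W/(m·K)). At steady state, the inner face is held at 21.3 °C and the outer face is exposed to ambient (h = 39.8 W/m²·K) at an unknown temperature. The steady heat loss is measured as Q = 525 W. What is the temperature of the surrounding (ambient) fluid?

Sum the resistances:
  R_plate glass = L/(kA) = 3.67×10^-4/(0.935·0.530) = 7.406×10^-4 K/W
  R_conv,out = 1/(hA) = 1/(39.8·0.530) = 0.04741 K/W
ΣR = 0.04815 K/W
ΔT = Q·ΣR = 525 × 0.04815 = 25.28 K
Heat flows outward, so T_out = T_in − ΔT = 21.3 − 25.28 = -3.98 °C

T_out = -3.98 °C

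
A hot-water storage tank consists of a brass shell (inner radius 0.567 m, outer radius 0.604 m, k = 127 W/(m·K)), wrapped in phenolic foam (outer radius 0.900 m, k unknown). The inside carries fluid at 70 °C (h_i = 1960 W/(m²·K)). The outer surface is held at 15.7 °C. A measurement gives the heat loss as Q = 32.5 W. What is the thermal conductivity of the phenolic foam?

k = 0.0259 W/m·K

ΣR = ΔT/Q = |70 − 15.7|/32.5 = 1.671 K/W
Known resistances:
  R_conv,in = 1/(4πr²h) = 1/(4π·0.567²·1960) = 1.263×10^-4 K/W
  R_brass = (1/0.567 − 1/0.604)/(4πk) = 0.1080/(4π·127) = 6.770×10^-5 K/W
R_phenolic foam = ΣR − ΣR_known = 1.671 − 1.940×10^-4 = 1.671 K/W
(1/r₁−1/r₂)/(4πk) = 1.671 ⇒ k = 0.5445/(4π·1.671) = 0.0259 W/m·K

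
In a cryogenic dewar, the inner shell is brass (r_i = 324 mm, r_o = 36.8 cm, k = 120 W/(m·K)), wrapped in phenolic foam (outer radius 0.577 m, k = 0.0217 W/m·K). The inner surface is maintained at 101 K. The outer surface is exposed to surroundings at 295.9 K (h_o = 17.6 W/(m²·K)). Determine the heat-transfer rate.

Q = 53.8 W

Resistance network (inner→outer):
  R_brass = (1/0.324 − 1/0.368)/(4πk) = 0.3690/(4π·120) = 2.447×10^-4 K/W
  R_phenolic foam = (1/0.368 − 1/0.577)/(4πk) = 0.9843/(4π·0.0217) = 3.610 K/W
  R_conv,out = 1/(4πr²h) = 1/(4π·0.577²·17.6) = 0.01358 K/W
ΣR = 2.447×10^-4 + 3.610 + 0.01358 = 3.624 K/W
Q = ΔT/ΣR = (101 K − 295.9 K)/3.624 = -53.8 W
(Negative Q ⇒ heat flows inward; heat gain = 53.8 W.)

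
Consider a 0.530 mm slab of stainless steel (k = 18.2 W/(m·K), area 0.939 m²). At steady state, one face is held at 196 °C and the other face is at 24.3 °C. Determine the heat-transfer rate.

Q = 5540 kW

Q = kA·ΔT/L = 18.2 × 0.939 × |196 °C − 24.3 °C| / 5.30×10^-4 = 5.54×10^6 W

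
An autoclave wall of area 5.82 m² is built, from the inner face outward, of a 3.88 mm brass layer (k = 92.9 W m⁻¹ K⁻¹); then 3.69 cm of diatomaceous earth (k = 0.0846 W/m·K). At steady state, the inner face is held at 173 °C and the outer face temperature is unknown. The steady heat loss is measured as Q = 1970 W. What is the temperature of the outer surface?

T_out = 25.3 °C

Sum the resistances:
  R_brass = L/(kA) = 0.00388/(92.9·5.82) = 7.176×10^-6 K/W
  R_diatomaceous earth = L/(kA) = 0.0369/(0.0846·5.82) = 0.07494 K/W
ΣR = 0.07495 K/W
ΔT = Q·ΣR = 1970 × 0.07495 = 147.7 K
Heat flows outward, so T_out = T_in − ΔT = 173 − 147.7 = 25.3 °C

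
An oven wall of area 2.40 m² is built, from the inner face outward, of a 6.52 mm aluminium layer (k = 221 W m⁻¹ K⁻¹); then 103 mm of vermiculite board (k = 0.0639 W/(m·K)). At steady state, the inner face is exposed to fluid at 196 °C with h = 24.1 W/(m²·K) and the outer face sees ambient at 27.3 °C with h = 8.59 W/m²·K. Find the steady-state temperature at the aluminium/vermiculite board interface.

Resistance network (inner→outer):
  R_conv,in = 1/(hA) = 1/(24.1·2.40) = 0.01729 K/W
  R_aluminium = L/(kA) = 0.00652/(221·2.40) = 1.229×10^-5 K/W
  R_vermiculite board = L/(kA) = 0.103/(0.0639·2.40) = 0.6716 K/W
  R_conv,out = 1/(hA) = 1/(8.59·2.40) = 0.04851 K/W
ΣR = 0.01729 + 1.229×10^-5 + 0.6716 + 0.04851 = 0.7374 K/W
Q = ΔT/ΣR = (196 °C − 27.3 °C)/0.7374 = 228.8 W
From the inner boundary to the aluminium/vermiculite board interface, ΣR_partial = 0.01730 K/W.
T_interface = T_in − Q·ΣR_partial = 196 °C − (228.8)(0.01730) = 192 °C

T = 192 °C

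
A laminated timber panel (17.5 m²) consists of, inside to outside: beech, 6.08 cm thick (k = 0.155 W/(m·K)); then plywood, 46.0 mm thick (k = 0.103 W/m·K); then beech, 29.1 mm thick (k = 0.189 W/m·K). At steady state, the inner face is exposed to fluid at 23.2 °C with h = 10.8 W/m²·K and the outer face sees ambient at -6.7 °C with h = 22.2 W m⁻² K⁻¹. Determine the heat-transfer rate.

Treat each layer as a resistance in series:
  R_conv,in = 1/(hA) = 1/(10.8·17.5) = 0.005291 K/W
  R_beech = L/(kA) = 0.0608/(0.155·17.5) = 0.02241 K/W
  R_plywood = L/(kA) = 0.0460/(0.103·17.5) = 0.02552 K/W
  R_beech = L/(kA) = 0.0291/(0.189·17.5) = 0.008798 K/W
  R_conv,out = 1/(hA) = 1/(22.2·17.5) = 0.002574 K/W
ΣR = 0.005291 + 0.02241 + 0.02552 + 0.008798 + 0.002574 = 0.06459 K/W
Q = ΔT/ΣR = (23.2 °C − -6.7 °C)/0.06459 = 463 W

Q = 463 W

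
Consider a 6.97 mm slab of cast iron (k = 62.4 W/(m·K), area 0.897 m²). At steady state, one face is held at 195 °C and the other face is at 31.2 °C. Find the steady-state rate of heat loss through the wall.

Q = 1320 kW

Q = kA·ΔT/L = 62.4 × 0.897 × |195 °C − 31.2 °C| / 0.00697 = 1.32×10^6 W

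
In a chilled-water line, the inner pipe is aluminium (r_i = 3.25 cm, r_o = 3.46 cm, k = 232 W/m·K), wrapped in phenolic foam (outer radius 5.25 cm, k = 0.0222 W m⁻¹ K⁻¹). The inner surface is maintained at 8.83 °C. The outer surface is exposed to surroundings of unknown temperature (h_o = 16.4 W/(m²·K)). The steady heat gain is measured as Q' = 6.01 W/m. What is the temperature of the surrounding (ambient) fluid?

Series resistances:
  R'_aluminium = ln(0.0346/0.0325)/(2πk) = 0.06261/(2π·232) = 4.295×10^-5 m·K/W
  R'_phenolic foam = ln(0.0525/0.0346)/(2πk) = 0.4170/(2π·0.0222) = 2.989 m·K/W
  R'_conv,out = 1/(2πr h) = 1/(2π·0.0525·16.4) = 0.1848 m·K/W
ΣR = 3.174 m·K/W
ΔT = Q'·ΣR = 6.01 × 3.174 = 19.08 K
Heat flows inward, so T_out = T_in + ΔT = 8.83 + 19.08 = 27.9 °C

T_out = 27.9 °C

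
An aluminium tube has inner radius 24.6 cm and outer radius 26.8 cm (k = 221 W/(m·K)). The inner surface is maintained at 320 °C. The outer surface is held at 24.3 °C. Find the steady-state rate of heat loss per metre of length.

Q' = 4.79×10^6 W/m

Q' = 2πk·ΔT/ln(r₂/r₁) = 2π × 221 × 295.7 / ln(0.268/0.246) = 4.79×10^6 W/m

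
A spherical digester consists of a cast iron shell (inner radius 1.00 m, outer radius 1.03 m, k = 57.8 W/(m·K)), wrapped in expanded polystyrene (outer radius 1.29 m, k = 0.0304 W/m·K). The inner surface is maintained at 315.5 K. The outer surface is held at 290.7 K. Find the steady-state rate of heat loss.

Q = 48.4 W

Resistance network (inner→outer):
  R_cast iron = (1/1.00 − 1/1.03)/(4πk) = 0.02913/(4π·57.8) = 4.010×10^-5 K/W
  R_expanded polystyrene = (1/1.03 − 1/1.29)/(4πk) = 0.1957/(4π·0.0304) = 0.5122 K/W
ΣR = 4.010×10^-5 + 0.5122 = 0.5122 K/W
Q = ΔT/ΣR = (315.5 K − 290.7 K)/0.5122 = 48.4 W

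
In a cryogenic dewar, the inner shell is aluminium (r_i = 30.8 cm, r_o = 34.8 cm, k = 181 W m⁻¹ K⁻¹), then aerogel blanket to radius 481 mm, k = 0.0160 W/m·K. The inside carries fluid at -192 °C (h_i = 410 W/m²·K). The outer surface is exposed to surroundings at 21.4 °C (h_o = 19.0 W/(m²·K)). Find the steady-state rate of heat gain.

Treat each layer as a resistance in series:
  R_conv,in = 1/(4πr²h) = 1/(4π·0.308²·410) = 0.002046 K/W
  R_aluminium = (1/0.308 − 1/0.348)/(4πk) = 0.3732/(4π·181) = 1.641×10^-4 K/W
  R_aerogel blanket = (1/0.348 − 1/0.481)/(4πk) = 0.7946/(4π·0.0160) = 3.952 K/W
  R_conv,out = 1/(4πr²h) = 1/(4π·0.481²·19.0) = 0.01810 K/W
ΣR = 0.002046 + 1.641×10^-4 + 3.952 + 0.01810 = 3.972 K/W
Q = ΔT/ΣR = (-192 °C − 21.4 °C)/3.972 = -53.7 W
(Negative Q ⇒ heat flows inward; heat gain = 53.7 W.)

Q = 53.7 W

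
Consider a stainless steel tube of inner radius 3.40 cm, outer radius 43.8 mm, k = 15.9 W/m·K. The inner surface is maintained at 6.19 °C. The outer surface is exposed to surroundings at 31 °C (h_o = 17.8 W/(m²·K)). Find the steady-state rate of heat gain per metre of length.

Q' = 120 W/m

Treat each layer as a resistance in series:
  R'_stainless steel = ln(0.0438/0.0340)/(2πk) = 0.2533/(2π·15.9) = 0.002535 m·K/W
  R'_conv,out = 1/(2πr h) = 1/(2π·0.0438·17.8) = 0.2041 m·K/W
ΣR = 0.002535 + 0.2041 = 0.2066 m·K/W
Q' = ΔT/ΣR = (6.19 °C − 31 °C)/0.2066 = -120 W/m
(Negative Q' ⇒ heat flows inward; heat gain = 120 W/m.)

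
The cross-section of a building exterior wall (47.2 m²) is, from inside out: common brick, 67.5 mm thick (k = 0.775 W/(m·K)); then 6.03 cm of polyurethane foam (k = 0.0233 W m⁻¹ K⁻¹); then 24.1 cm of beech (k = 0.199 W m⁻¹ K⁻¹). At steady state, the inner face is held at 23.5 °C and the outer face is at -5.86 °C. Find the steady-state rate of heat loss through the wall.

Treat each layer as a resistance in series:
  R_common brick = L/(kA) = 0.0675/(0.775·47.2) = 0.001845 K/W
  R_polyurethane foam = L/(kA) = 0.0603/(0.0233·47.2) = 0.05483 K/W
  R_beech = L/(kA) = 0.241/(0.199·47.2) = 0.02566 K/W
ΣR = 0.001845 + 0.05483 + 0.02566 = 0.08233 K/W
Q = ΔT/ΣR = (23.5 °C − -5.86 °C)/0.08233 = 357 W

Q = 357 W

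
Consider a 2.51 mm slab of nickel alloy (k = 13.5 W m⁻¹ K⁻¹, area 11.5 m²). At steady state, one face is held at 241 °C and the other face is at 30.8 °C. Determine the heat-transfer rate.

Q = 13000 kW

Q = kA·ΔT/L = 13.5 × 11.5 × |241 °C − 30.8 °C| / 0.00251 = 1.30×10^7 W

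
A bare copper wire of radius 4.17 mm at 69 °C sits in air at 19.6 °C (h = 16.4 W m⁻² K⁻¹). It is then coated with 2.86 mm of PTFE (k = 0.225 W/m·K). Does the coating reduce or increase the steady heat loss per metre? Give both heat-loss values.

Critical radius for a cylinder: r_cr = k/h = 0.0137 m = 1.37 cm.
Outer radius after coating: r₂ = 0.00417 + 0.00286 = 0.00703 m.
Since r₁ < r_cr and r₂ ≤ r_cr, the coating moves toward the maximum at r_cr — heat loss rises.
Bare: R = 1/(2πr₁h) = 2.327 m·K/W; Q = 49.4/2.327 = 21.2 W/m.
Coated: R = R_cond + R_conv = 1.750 m·K/W; Q = 49.4/1.750 = 28.2 W/m.

increases: 21.2 → 28.2 W/m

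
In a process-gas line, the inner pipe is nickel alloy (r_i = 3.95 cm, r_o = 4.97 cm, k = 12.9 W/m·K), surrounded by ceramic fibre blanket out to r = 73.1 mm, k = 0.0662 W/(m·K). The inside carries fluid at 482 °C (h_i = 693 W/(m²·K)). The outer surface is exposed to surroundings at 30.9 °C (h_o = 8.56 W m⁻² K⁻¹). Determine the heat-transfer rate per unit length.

Series thermal resistances, inner to outer:
  R'_conv,in = 1/(2πr h) = 1/(2π·0.0395·693) = 0.005814 m·K/W
  R'_nickel alloy = ln(0.0497/0.0395)/(2πk) = 0.2297/(2π·12.9) = 0.002834 m·K/W
  R'_ceramic fibre blanket = ln(0.0731/0.0497)/(2πk) = 0.3858/(2π·0.0662) = 0.9276 m·K/W
  R'_conv,out = 1/(2πr h) = 1/(2π·0.0731·8.56) = 0.2543 m·K/W
ΣR = 0.005814 + 0.002834 + 0.9276 + 0.2543 = 1.191 m·K/W
Q' = ΔT/ΣR = (482 °C − 30.9 °C)/1.191 = 379 W/m

Q' = 379 W/m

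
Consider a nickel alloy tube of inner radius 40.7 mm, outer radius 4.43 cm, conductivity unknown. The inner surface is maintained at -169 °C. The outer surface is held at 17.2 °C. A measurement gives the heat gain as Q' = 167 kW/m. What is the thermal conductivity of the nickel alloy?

ΣR = ΔT/Q' = |-169 − 17.2|/1.67×10^5 = 0.001115 m·K/W
ln(r₂/r₁)/(2πk) = 0.001115 ⇒ k = 0.08476/(2π·0.001115) = 12.1 W/m·K

k = 12.1 W/m·K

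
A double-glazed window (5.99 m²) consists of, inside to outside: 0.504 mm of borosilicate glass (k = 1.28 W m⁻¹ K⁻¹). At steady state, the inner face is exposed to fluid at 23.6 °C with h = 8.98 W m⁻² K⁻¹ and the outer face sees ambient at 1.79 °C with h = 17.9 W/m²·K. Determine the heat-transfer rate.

Q = 779 W

Treat each layer as a resistance in series:
  R_conv,in = 1/(hA) = 1/(8.98·5.99) = 0.01859 K/W
  R_borosilicate glass = L/(kA) = 5.04×10^-4/(1.28·5.99) = 6.573×10^-5 K/W
  R_conv,out = 1/(hA) = 1/(17.9·5.99) = 0.009327 K/W
ΣR = 0.01859 + 6.573×10^-5 + 0.009327 = 0.02798 K/W
Q = ΔT/ΣR = (23.6 °C − 1.79 °C)/0.02798 = 779 W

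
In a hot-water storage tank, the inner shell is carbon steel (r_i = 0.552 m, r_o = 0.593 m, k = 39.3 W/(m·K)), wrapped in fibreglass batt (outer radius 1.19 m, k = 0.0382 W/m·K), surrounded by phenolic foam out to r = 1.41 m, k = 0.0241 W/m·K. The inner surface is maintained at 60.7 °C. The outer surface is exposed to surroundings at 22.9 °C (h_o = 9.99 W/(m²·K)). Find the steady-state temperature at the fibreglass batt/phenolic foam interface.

T = 30.4 °C

Resistance network (inner→outer):
  R_carbon steel = (1/0.552 − 1/0.593)/(4πk) = 0.1253/(4π·39.3) = 2.536×10^-4 K/W
  R_fibreglass batt = (1/0.593 − 1/1.19)/(4πk) = 0.8460/(4π·0.0382) = 1.762 K/W
  R_phenolic foam = (1/1.19 − 1/1.41)/(4πk) = 0.1311/(4π·0.0241) = 0.4329 K/W
  R_conv,out = 1/(4πr²h) = 1/(4π·1.41²·9.99) = 0.004007 K/W
ΣR = 2.536×10^-4 + 1.762 + 0.4329 + 0.004007 = 2.199 K/W
Q = ΔT/ΣR = (60.7 °C − 22.9 °C)/2.199 = 17.19 W
From the inner boundary to the fibreglass batt/phenolic foam interface, ΣR_partial = 1.762 K/W.
T_interface = T_in − Q·ΣR_partial = 60.7 °C − (17.19)(1.762) = 30.4 °C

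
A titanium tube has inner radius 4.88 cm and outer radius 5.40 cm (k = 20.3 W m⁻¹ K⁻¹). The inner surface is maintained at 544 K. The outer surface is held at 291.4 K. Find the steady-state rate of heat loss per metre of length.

Q' = 318 kW/m

Q' = 2πk·ΔT/ln(r₂/r₁) = 2π × 20.3 × 252.6 / ln(0.0540/0.0488) = 3.18×10^5 W/m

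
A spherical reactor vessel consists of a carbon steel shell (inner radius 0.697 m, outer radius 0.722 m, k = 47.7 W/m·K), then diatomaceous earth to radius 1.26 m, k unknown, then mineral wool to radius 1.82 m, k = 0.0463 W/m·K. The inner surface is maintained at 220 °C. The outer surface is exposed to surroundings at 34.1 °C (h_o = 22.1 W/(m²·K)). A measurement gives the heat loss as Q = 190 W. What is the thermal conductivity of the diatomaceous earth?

k = 0.0844 W/m·K

ΣR = ΔT/Q = |220 − 34.1|/190 = 0.9784 K/W
Known resistances:
  R_carbon steel = (1/0.697 − 1/0.722)/(4πk) = 0.04968/(4π·47.7) = 8.288×10^-5 K/W
  R_mineral wool = (1/1.26 − 1/1.82)/(4πk) = 0.2442/(4π·0.0463) = 0.4197 K/W
  R_conv,out = 1/(4πr²h) = 1/(4π·1.82²·22.1) = 0.001087 K/W
R_diatomaceous earth = ΣR − ΣR_known = 0.9784 − 0.4209 = 0.5575 K/W
(1/r₁−1/r₂)/(4πk) = 0.5575 ⇒ k = 0.5914/(4π·0.5575) = 0.0844 W/m·K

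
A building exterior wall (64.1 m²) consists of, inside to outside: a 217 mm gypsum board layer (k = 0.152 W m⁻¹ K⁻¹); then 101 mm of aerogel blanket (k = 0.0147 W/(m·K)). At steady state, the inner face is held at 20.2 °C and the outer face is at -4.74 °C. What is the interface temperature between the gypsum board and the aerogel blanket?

T = 15.9 °C

Treat each layer as a resistance in series:
  R_gypsum board = L/(kA) = 0.217/(0.152·64.1) = 0.02227 K/W
  R_aerogel blanket = L/(kA) = 0.101/(0.0147·64.1) = 0.1072 K/W
ΣR = 0.02227 + 0.1072 = 0.1295 K/W
Q = ΔT/ΣR = (20.2 °C − -4.74 °C)/0.1295 = 192.6 W
From the inner boundary to the gypsum board/aerogel blanket interface, ΣR_partial = 0.02227 K/W.
T_interface = T_in − Q·ΣR_partial = 20.2 °C − (192.6)(0.02227) = 15.9 °C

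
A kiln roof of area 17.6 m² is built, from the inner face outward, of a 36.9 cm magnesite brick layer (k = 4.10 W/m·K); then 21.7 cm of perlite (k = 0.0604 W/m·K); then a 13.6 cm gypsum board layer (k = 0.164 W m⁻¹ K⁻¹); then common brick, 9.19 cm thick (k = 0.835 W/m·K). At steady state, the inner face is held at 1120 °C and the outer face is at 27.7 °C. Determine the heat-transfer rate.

Q = 4160 W

Series thermal resistances, inner to outer:
  R_magnesite brick = L/(kA) = 0.369/(4.10·17.6) = 0.005114 K/W
  R_perlite = L/(kA) = 0.217/(0.0604·17.6) = 0.2041 K/W
  R_gypsum board = L/(kA) = 0.136/(0.164·17.6) = 0.04712 K/W
  R_common brick = L/(kA) = 0.0919/(0.835·17.6) = 0.006253 K/W
ΣR = 0.005114 + 0.2041 + 0.04712 + 0.006253 = 0.2626 K/W
Q = ΔT/ΣR = (1120 °C − 27.7 °C)/0.2626 = 4160 W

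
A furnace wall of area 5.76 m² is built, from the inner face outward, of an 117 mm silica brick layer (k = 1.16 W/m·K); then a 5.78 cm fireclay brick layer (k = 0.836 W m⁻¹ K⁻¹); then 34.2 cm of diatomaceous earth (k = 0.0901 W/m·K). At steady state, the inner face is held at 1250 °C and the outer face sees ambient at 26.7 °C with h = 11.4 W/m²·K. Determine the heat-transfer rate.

Resistance network (inner→outer):
  R_silica brick = L/(kA) = 0.117/(1.16·5.76) = 0.01751 K/W
  R_fireclay brick = L/(kA) = 0.0578/(0.836·5.76) = 0.01200 K/W
  R_diatomaceous earth = L/(kA) = 0.342/(0.0901·5.76) = 0.6590 K/W
  R_conv,out = 1/(hA) = 1/(11.4·5.76) = 0.01523 K/W
ΣR = 0.01751 + 0.01200 + 0.6590 + 0.01523 = 0.7037 K/W
Q = ΔT/ΣR = (1250 °C − 26.7 °C)/0.7037 = 1740 W

Q = 1740 W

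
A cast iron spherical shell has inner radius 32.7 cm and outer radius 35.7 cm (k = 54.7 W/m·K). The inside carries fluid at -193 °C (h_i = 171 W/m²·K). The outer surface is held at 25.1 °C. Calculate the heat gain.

Q = 46.1 kW

Treat each layer as a resistance in series:
  R_conv,in = 1/(4πr²h) = 1/(4π·0.327²·171) = 0.004352 K/W
  R_cast iron = (1/0.327 − 1/0.357)/(4πk) = 0.2570/(4π·54.7) = 3.739×10^-4 K/W
ΣR = 0.004352 + 3.739×10^-4 = 0.004726 K/W
Q = ΔT/ΣR = (-193 °C − 25.1 °C)/0.004726 = -46100 W
(Negative Q ⇒ heat flows inward; heat gain = 46100 W.)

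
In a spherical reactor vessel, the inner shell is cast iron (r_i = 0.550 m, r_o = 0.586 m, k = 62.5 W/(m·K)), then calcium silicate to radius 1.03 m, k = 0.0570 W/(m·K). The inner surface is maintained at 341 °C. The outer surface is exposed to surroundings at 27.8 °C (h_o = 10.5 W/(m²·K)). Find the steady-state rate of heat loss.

Q = 303 W

Treat each layer as a resistance in series:
  R_cast iron = (1/0.550 − 1/0.586)/(4πk) = 0.1117/(4π·62.5) = 1.422×10^-4 K/W
  R_calcium silicate = (1/0.586 − 1/1.03)/(4πk) = 0.7356/(4π·0.0570) = 1.027 K/W
  R_conv,out = 1/(4πr²h) = 1/(4π·1.03²·10.5) = 0.007144 K/W
ΣR = 1.422×10^-4 + 1.027 + 0.007144 = 1.034 K/W
Q = ΔT/ΣR = (341 °C − 27.8 °C)/1.034 = 303 W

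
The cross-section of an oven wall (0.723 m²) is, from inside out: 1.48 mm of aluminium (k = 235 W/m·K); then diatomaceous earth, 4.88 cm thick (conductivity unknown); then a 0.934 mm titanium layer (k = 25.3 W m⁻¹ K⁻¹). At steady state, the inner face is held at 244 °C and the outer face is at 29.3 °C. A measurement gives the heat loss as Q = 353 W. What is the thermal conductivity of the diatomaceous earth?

ΣR = ΔT/Q = |244 − 29.3|/353 = 0.6082 K/W
Known resistances:
  R_aluminium = L/(kA) = 0.00148/(235·0.723) = 8.711×10^-6 K/W
  R_titanium = L/(kA) = 9.34×10^-4/(25.3·0.723) = 5.106×10^-5 K/W
R_diatomaceous earth = ΣR − ΣR_known = 0.6082 − 5.977×10^-5 = 0.6081 K/W
L/(kA) = 0.6081 ⇒ k = 0.0488/(0.6081·0.723) = 0.111 W/m·K

k = 0.111 W/m·K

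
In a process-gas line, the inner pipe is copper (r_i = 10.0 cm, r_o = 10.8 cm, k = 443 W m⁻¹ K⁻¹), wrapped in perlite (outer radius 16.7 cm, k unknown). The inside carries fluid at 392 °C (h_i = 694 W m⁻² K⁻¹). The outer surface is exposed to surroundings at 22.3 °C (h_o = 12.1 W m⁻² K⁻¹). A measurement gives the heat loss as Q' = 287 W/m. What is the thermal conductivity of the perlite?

ΣR = ΔT/Q' = |392 − 22.3|/287 = 1.288 m·K/W
Known resistances:
  R'_conv,in = 1/(2πr h) = 1/(2π·0.100·694) = 0.002293 m·K/W
  R'_copper = ln(0.108/0.100)/(2πk) = 0.07696/(2π·443) = 2.765×10^-5 m·K/W
  R'_conv,out = 1/(2πr h) = 1/(2π·0.167·12.1) = 0.07876 m·K/W
R_perlite = ΣR − ΣR_known = 1.288 − 0.08108 = 1.207 m·K/W
ln(r₂/r₁)/(2πk) = 1.207 ⇒ k = 0.4359/(2π·1.207) = 0.0575 W/m·K

k = 0.0575 W/m·K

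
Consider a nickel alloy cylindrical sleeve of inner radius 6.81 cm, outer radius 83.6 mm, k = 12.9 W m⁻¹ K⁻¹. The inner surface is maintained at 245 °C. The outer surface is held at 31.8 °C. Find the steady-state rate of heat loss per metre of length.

Q' = 84.3 kW/m

Q' = 2πk·ΔT/ln(r₂/r₁) = 2π × 12.9 × 213.2 / ln(0.0836/0.0681) = 84300 W/m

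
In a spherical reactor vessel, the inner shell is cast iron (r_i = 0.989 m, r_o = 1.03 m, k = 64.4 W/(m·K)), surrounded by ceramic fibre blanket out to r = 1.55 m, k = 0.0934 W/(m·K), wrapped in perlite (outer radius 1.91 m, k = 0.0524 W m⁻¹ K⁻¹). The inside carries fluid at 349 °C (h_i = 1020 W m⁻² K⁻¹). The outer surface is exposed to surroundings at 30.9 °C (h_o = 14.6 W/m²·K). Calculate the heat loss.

Series thermal resistances, inner to outer:
  R_conv,in = 1/(4πr²h) = 1/(4π·0.989²·1020) = 7.976×10^-5 K/W
  R_cast iron = (1/0.989 − 1/1.03)/(4πk) = 0.04025/(4π·64.4) = 4.973×10^-5 K/W
  R_ceramic fibre blanket = (1/1.03 − 1/1.55)/(4πk) = 0.3257/(4π·0.0934) = 0.2775 K/W
  R_perlite = (1/1.55 − 1/1.91)/(4πk) = 0.1216/(4π·0.0524) = 0.1847 K/W
  R_conv,out = 1/(4πr²h) = 1/(4π·1.91²·14.6) = 0.001494 K/W
ΣR = 7.976×10^-5 + 4.973×10^-5 + 0.2775 + 0.1847 + 0.001494 = 0.4638 K/W
Q = ΔT/ΣR = (349 °C − 30.9 °C)/0.4638 = 686 W

Q = 686 W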